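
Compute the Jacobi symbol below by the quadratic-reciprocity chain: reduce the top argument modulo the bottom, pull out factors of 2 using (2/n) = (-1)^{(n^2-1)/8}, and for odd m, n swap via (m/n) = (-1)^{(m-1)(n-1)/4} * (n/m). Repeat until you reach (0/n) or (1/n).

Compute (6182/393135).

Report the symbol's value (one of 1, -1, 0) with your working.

1

6182 = 2^1·3091; (2/393135) = +1 since 393135 mod 8 = 7, so (6182/393135) = (+1)^1·(3091/393135); sign now +1
reciprocity: (3091/393135) = -1·(393135/3091) since 3091 mod 4 = 3, 393135 mod 4 = 3; sign now -1
(393135/3091) = (578/3091)   [reduce mod 3091]
578 = 2^1·289; (2/3091) = -1 since 3091 mod 8 = 3, so (578/3091) = (-1)^1·(289/3091); sign now +1
reciprocity: (289/3091) = +1·(3091/289) since 289 mod 4 = 1, 3091 mod 4 = 3; sign now +1
(3091/289) = (201/289)   [reduce mod 289]
reciprocity: (201/289) = +1·(289/201) since 201 mod 4 = 1, 289 mod 4 = 1; sign now +1
(289/201) = (88/201)   [reduce mod 201]
88 = 2^3·11; (2/201) = +1 since 201 mod 8 = 1, so (88/201) = (+1)^3·(11/201); sign now +1
reciprocity: (11/201) = +1·(201/11) since 11 mod 4 = 3, 201 mod 4 = 1; sign now +1
(201/11) = (3/11)   [reduce mod 11]
reciprocity: (3/11) = -1·(11/3) since 3 mod 4 = 3, 11 mod 4 = 3; sign now -1
(11/3) = (2/3)   [reduce mod 3]
2 = 2^1·1; (2/3) = -1 since 3 mod 8 = 3, so (2/3) = (-1)^1·(1/3); sign now +1
(1/3) = 1; final value = sign = +1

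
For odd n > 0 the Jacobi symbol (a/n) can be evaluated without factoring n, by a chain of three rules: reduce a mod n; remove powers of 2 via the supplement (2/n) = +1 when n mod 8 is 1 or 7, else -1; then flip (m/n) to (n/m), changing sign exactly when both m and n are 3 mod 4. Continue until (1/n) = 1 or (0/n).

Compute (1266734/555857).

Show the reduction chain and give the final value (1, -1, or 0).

(1266734/555857) = (155020/555857)   [reduce mod 555857]
155020 = 2^2·38755; (2/555857) = +1 since 555857 mod 8 = 1, so (155020/555857) = (+1)^2·(38755/555857); sign now +1
reciprocity: (38755/555857) = +1·(555857/38755) since 38755 mod 4 = 3, 555857 mod 4 = 1; sign now +1
(555857/38755) = (13287/38755)   [reduce mod 38755]
reciprocity: (13287/38755) = -1·(38755/13287) since 13287 mod 4 = 3, 38755 mod 4 = 3; sign now -1
(38755/13287) = (12181/13287)   [reduce mod 13287]
reciprocity: (12181/13287) = +1·(13287/12181) since 12181 mod 4 = 1, 13287 mod 4 = 3; sign now -1
(13287/12181) = (1106/12181)   [reduce mod 12181]
1106 = 2^1·553; (2/12181) = -1 since 12181 mod 8 = 5, so (1106/12181) = (-1)^1·(553/12181); sign now +1
reciprocity: (553/12181) = +1·(12181/553) since 553 mod 4 = 1, 12181 mod 4 = 1; sign now +1
(12181/553) = (15/553)   [reduce mod 553]
reciprocity: (15/553) = +1·(553/15) since 15 mod 4 = 3, 553 mod 4 = 1; sign now +1
(553/15) = (13/15)   [reduce mod 15]
reciprocity: (13/15) = +1·(15/13) since 13 mod 4 = 1, 15 mod 4 = 3; sign now +1
(15/13) = (2/13)   [reduce mod 13]
2 = 2^1·1; (2/13) = -1 since 13 mod 8 = 5, so (2/13) = (-1)^1·(1/13); sign now -1
(1/13) = 1; final value = sign = -1

-1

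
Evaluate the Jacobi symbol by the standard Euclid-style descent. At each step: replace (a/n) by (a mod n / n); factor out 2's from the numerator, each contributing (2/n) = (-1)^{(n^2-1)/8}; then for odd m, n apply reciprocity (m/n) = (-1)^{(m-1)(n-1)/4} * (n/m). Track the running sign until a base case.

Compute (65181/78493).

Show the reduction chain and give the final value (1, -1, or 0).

1

reciprocity: (65181/78493) = +1·(78493/65181) since 65181 mod 4 = 1, 78493 mod 4 = 1; sign now +1
(78493/65181) = (13312/65181)   [reduce mod 65181]
13312 = 2^10·13; (2/65181) = -1 since 65181 mod 8 = 5, so (13312/65181) = (-1)^10·(13/65181); sign now +1
reciprocity: (13/65181) = +1·(65181/13) since 13 mod 4 = 1, 65181 mod 4 = 1; sign now +1
(65181/13) = (12/13)   [reduce mod 13]
12 = 2^2·3; (2/13) = -1 since 13 mod 8 = 5, so (12/13) = (-1)^2·(3/13); sign now +1
reciprocity: (3/13) = +1·(13/3) since 3 mod 4 = 3, 13 mod 4 = 1; sign now +1
(13/3) = (1/3)   [reduce mod 3]
(1/3) = 1; final value = sign = +1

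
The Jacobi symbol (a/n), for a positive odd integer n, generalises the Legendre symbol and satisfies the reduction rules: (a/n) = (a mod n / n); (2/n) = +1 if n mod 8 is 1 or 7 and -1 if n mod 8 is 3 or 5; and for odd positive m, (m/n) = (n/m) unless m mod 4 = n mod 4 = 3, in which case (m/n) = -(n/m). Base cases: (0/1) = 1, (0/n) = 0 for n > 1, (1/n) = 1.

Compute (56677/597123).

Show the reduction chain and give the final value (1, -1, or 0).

flip (56677/597123) -> (597123/56677): both odd, 56677 mod 4 = 1, 597123 mod 4 = 3, so the flip contributes +1; sign now +1
(597123/56677): 597123 mod 56677 = 30353, so (597123/56677) = (30353/56677)
flip (30353/56677) -> (56677/30353): both odd, 30353 mod 4 = 1, 56677 mod 4 = 1, so the flip contributes +1; sign now +1
(56677/30353): 56677 mod 30353 = 26324, so (56677/30353) = (26324/30353)
factor out 2^2: 26324 = 2^2·6581; with 30353 mod 8 = 1, (2/30353) = +1; sign now +1; continue with (6581/30353)
flip (6581/30353) -> (30353/6581): both odd, 6581 mod 4 = 1, 30353 mod 4 = 1, so the flip contributes +1; sign now +1
(30353/6581): 30353 mod 6581 = 4029, so (30353/6581) = (4029/6581)
flip (4029/6581) -> (6581/4029): both odd, 4029 mod 4 = 1, 6581 mod 4 = 1, so the flip contributes +1; sign now +1
(6581/4029): 6581 mod 4029 = 2552, so (6581/4029) = (2552/4029)
factor out 2^3: 2552 = 2^3·319; with 4029 mod 8 = 5, (2/4029) = -1; sign now -1; continue with (319/4029)
flip (319/4029) -> (4029/319): both odd, 319 mod 4 = 3, 4029 mod 4 = 1, so the flip contributes +1; sign now -1
(4029/319): 4029 mod 319 = 201, so (4029/319) = (201/319)
flip (201/319) -> (319/201): both odd, 201 mod 4 = 1, 319 mod 4 = 3, so the flip contributes +1; sign now -1
(319/201): 319 mod 201 = 118, so (319/201) = (118/201)
factor out 2^1: 118 = 2^1·59; with 201 mod 8 = 1, (2/201) = +1; sign now -1; continue with (59/201)
flip (59/201) -> (201/59): both odd, 59 mod 4 = 3, 201 mod 4 = 1, so the flip contributes +1; sign now -1
(201/59): 201 mod 59 = 24, so (201/59) = (24/59)
factor out 2^3: 24 = 2^3·3; with 59 mod 8 = 3, (2/59) = -1; sign now +1; continue with (3/59)
flip (3/59) -> (59/3): both odd, 3 mod 4 = 3, 59 mod 4 = 3, so the flip contributes -1; sign now -1
(59/3): 59 mod 3 = 2, so (59/3) = (2/3)
factor out 2^1: 2 = 2^1·1; with 3 mod 8 = 3, (2/3) = -1; sign now +1; continue with (1/3)
reached (1/3) = 1, so the symbol is +1

1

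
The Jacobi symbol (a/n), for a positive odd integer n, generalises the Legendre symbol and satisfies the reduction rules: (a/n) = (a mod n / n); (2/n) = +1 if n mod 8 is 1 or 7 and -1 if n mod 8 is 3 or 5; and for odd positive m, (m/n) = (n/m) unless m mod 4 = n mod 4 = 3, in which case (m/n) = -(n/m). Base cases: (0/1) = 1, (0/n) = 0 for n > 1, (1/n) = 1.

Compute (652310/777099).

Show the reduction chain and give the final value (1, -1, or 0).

652310 = 2^1·326155; (2/777099) = -1 since 777099 mod 8 = 3, so (652310/777099) = (-1)^1·(326155/777099); sign now -1
reciprocity: (326155/777099) = -1·(777099/326155) since 326155 mod 4 = 3, 777099 mod 4 = 3; sign now +1
(777099/326155) = (124789/326155)   [reduce mod 326155]
reciprocity: (124789/326155) = +1·(326155/124789) since 124789 mod 4 = 1, 326155 mod 4 = 3; sign now +1
(326155/124789) = (76577/124789)   [reduce mod 124789]
reciprocity: (76577/124789) = +1·(124789/76577) since 76577 mod 4 = 1, 124789 mod 4 = 1; sign now +1
(124789/76577) = (48212/76577)   [reduce mod 76577]
48212 = 2^2·12053; (2/76577) = +1 since 76577 mod 8 = 1, so (48212/76577) = (+1)^2·(12053/76577); sign now +1
reciprocity: (12053/76577) = +1·(76577/12053) since 12053 mod 4 = 1, 76577 mod 4 = 1; sign now +1
(76577/12053) = (4259/12053)   [reduce mod 12053]
reciprocity: (4259/12053) = +1·(12053/4259) since 4259 mod 4 = 3, 12053 mod 4 = 1; sign now +1
(12053/4259) = (3535/4259)   [reduce mod 4259]
reciprocity: (3535/4259) = -1·(4259/3535) since 3535 mod 4 = 3, 4259 mod 4 = 3; sign now -1
(4259/3535) = (724/3535)   [reduce mod 3535]
724 = 2^2·181; (2/3535) = +1 since 3535 mod 8 = 7, so (724/3535) = (+1)^2·(181/3535); sign now -1
reciprocity: (181/3535) = +1·(3535/181) since 181 mod 4 = 1, 3535 mod 4 = 3; sign now -1
(3535/181) = (96/181)   [reduce mod 181]
96 = 2^5·3; (2/181) = -1 since 181 mod 8 = 5, so (96/181) = (-1)^5·(3/181); sign now +1
reciprocity: (3/181) = +1·(181/3) since 3 mod 4 = 3, 181 mod 4 = 1; sign now +1
(181/3) = (1/3)   [reduce mod 3]
(1/3) = 1; final value = sign = +1

1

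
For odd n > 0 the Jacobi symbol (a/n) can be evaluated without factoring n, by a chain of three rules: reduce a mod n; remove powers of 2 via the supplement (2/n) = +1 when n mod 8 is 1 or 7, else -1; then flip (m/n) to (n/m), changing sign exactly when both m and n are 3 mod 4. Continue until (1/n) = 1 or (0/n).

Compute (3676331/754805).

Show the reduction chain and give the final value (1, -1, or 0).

-1

(3676331/754805) = (657111/754805)   [reduce mod 754805]
reciprocity: (657111/754805) = +1·(754805/657111) since 657111 mod 4 = 3, 754805 mod 4 = 1; sign now +1
(754805/657111) = (97694/657111)   [reduce mod 657111]
97694 = 2^1·48847; (2/657111) = +1 since 657111 mod 8 = 7, so (97694/657111) = (+1)^1·(48847/657111); sign now +1
reciprocity: (48847/657111) = -1·(657111/48847) since 48847 mod 4 = 3, 657111 mod 4 = 3; sign now -1
(657111/48847) = (22100/48847)   [reduce mod 48847]
22100 = 2^2·5525; (2/48847) = +1 since 48847 mod 8 = 7, so (22100/48847) = (+1)^2·(5525/48847); sign now -1
reciprocity: (5525/48847) = +1·(48847/5525) since 5525 mod 4 = 1, 48847 mod 4 = 3; sign now -1
(48847/5525) = (4647/5525)   [reduce mod 5525]
reciprocity: (4647/5525) = +1·(5525/4647) since 4647 mod 4 = 3, 5525 mod 4 = 1; sign now -1
(5525/4647) = (878/4647)   [reduce mod 4647]
878 = 2^1·439; (2/4647) = +1 since 4647 mod 8 = 7, so (878/4647) = (+1)^1·(439/4647); sign now -1
reciprocity: (439/4647) = -1·(4647/439) since 439 mod 4 = 3, 4647 mod 4 = 3; sign now +1
(4647/439) = (257/439)   [reduce mod 439]
reciprocity: (257/439) = +1·(439/257) since 257 mod 4 = 1, 439 mod 4 = 3; sign now +1
(439/257) = (182/257)   [reduce mod 257]
182 = 2^1·91; (2/257) = +1 since 257 mod 8 = 1, so (182/257) = (+1)^1·(91/257); sign now +1
reciprocity: (91/257) = +1·(257/91) since 91 mod 4 = 3, 257 mod 4 = 1; sign now +1
(257/91) = (75/91)   [reduce mod 91]
reciprocity: (75/91) = -1·(91/75) since 75 mod 4 = 3, 91 mod 4 = 3; sign now -1
(91/75) = (16/75)   [reduce mod 75]
16 = 2^4·1; (2/75) = -1 since 75 mod 8 = 3, so (16/75) = (-1)^4·(1/75); sign now -1
(1/75) = 1; final value = sign = -1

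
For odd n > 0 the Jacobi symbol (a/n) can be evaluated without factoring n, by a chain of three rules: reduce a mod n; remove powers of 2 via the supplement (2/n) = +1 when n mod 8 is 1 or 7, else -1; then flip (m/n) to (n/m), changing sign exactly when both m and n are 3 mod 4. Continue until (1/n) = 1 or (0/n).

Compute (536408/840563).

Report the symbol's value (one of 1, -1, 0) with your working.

536408 = 2^3·67051; (2/840563) = -1 since 840563 mod 8 = 3, so (536408/840563) = (-1)^3·(67051/840563); sign now -1
reciprocity: (67051/840563) = -1·(840563/67051) since 67051 mod 4 = 3, 840563 mod 4 = 3; sign now +1
(840563/67051) = (35951/67051)   [reduce mod 67051]
reciprocity: (35951/67051) = -1·(67051/35951) since 35951 mod 4 = 3, 67051 mod 4 = 3; sign now -1
(67051/35951) = (31100/35951)   [reduce mod 35951]
31100 = 2^2·7775; (2/35951) = +1 since 35951 mod 8 = 7, so (31100/35951) = (+1)^2·(7775/35951); sign now -1
reciprocity: (7775/35951) = -1·(35951/7775) since 7775 mod 4 = 3, 35951 mod 4 = 3; sign now +1
(35951/7775) = (4851/7775)   [reduce mod 7775]
reciprocity: (4851/7775) = -1·(7775/4851) since 4851 mod 4 = 3, 7775 mod 4 = 3; sign now -1
(7775/4851) = (2924/4851)   [reduce mod 4851]
2924 = 2^2·731; (2/4851) = -1 since 4851 mod 8 = 3, so (2924/4851) = (-1)^2·(731/4851); sign now -1
reciprocity: (731/4851) = -1·(4851/731) since 731 mod 4 = 3, 4851 mod 4 = 3; sign now +1
(4851/731) = (465/731)   [reduce mod 731]
reciprocity: (465/731) = +1·(731/465) since 465 mod 4 = 1, 731 mod 4 = 3; sign now +1
(731/465) = (266/465)   [reduce mod 465]
266 = 2^1·133; (2/465) = +1 since 465 mod 8 = 1, so (266/465) = (+1)^1·(133/465); sign now +1
reciprocity: (133/465) = +1·(465/133) since 133 mod 4 = 1, 465 mod 4 = 1; sign now +1
(465/133) = (66/133)   [reduce mod 133]
66 = 2^1·33; (2/133) = -1 since 133 mod 8 = 5, so (66/133) = (-1)^1·(33/133); sign now -1
reciprocity: (33/133) = +1·(133/33) since 33 mod 4 = 1, 133 mod 4 = 1; sign now -1
(133/33) = (1/33)   [reduce mod 33]
(1/33) = 1; final value = sign = -1

-1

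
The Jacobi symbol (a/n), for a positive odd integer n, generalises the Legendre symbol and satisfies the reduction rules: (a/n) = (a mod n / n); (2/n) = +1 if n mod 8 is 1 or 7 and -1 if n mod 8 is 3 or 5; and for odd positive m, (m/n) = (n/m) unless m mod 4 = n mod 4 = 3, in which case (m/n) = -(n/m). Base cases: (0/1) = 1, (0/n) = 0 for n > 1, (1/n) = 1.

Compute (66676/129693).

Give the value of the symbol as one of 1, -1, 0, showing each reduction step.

factor out 2^2: 66676 = 2^2·16669; with 129693 mod 8 = 5, (2/129693) = -1; sign now +1; continue with (16669/129693)
flip (16669/129693) -> (129693/16669): both odd, 16669 mod 4 = 1, 129693 mod 4 = 1, so the flip contributes +1; sign now +1
(129693/16669): 129693 mod 16669 = 13010, so (129693/16669) = (13010/16669)
factor out 2^1: 13010 = 2^1·6505; with 16669 mod 8 = 5, (2/16669) = -1; sign now -1; continue with (6505/16669)
flip (6505/16669) -> (16669/6505): both odd, 6505 mod 4 = 1, 16669 mod 4 = 1, so the flip contributes +1; sign now -1
(16669/6505): 16669 mod 6505 = 3659, so (16669/6505) = (3659/6505)
flip (3659/6505) -> (6505/3659): both odd, 3659 mod 4 = 3, 6505 mod 4 = 1, so the flip contributes +1; sign now -1
(6505/3659): 6505 mod 3659 = 2846, so (6505/3659) = (2846/3659)
factor out 2^1: 2846 = 2^1·1423; with 3659 mod 8 = 3, (2/3659) = -1; sign now +1; continue with (1423/3659)
flip (1423/3659) -> (3659/1423): both odd, 1423 mod 4 = 3, 3659 mod 4 = 3, so the flip contributes -1; sign now -1
(3659/1423): 3659 mod 1423 = 813, so (3659/1423) = (813/1423)
flip (813/1423) -> (1423/813): both odd, 813 mod 4 = 1, 1423 mod 4 = 3, so the flip contributes +1; sign now -1
(1423/813): 1423 mod 813 = 610, so (1423/813) = (610/813)
factor out 2^1: 610 = 2^1·305; with 813 mod 8 = 5, (2/813) = -1; sign now +1; continue with (305/813)
flip (305/813) -> (813/305): both odd, 305 mod 4 = 1, 813 mod 4 = 1, so the flip contributes +1; sign now +1
(813/305): 813 mod 305 = 203, so (813/305) = (203/305)
flip (203/305) -> (305/203): both odd, 203 mod 4 = 3, 305 mod 4 = 1, so the flip contributes +1; sign now +1
(305/203): 305 mod 203 = 102, so (305/203) = (102/203)
factor out 2^1: 102 = 2^1·51; with 203 mod 8 = 3, (2/203) = -1; sign now -1; continue with (51/203)
flip (51/203) -> (203/51): both odd, 51 mod 4 = 3, 203 mod 4 = 3, so the flip contributes -1; sign now +1
(203/51): 203 mod 51 = 50, so (203/51) = (50/51)
factor out 2^1: 50 = 2^1·25; with 51 mod 8 = 3, (2/51) = -1; sign now -1; continue with (25/51)
flip (25/51) -> (51/25): both odd, 25 mod 4 = 1, 51 mod 4 = 3, so the flip contributes +1; sign now -1
(51/25): 51 mod 25 = 1, so (51/25) = (1/25)
reached (1/25) = 1, so the symbol is -1

-1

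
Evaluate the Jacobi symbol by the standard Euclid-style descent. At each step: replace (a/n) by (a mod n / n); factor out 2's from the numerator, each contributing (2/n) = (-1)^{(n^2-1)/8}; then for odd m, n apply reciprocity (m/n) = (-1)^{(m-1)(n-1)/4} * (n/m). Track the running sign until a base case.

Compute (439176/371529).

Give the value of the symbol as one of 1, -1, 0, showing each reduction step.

0

(439176/371529) = (67647/371529)   [reduce mod 371529]
reciprocity: (67647/371529) = +1·(371529/67647) since 67647 mod 4 = 3, 371529 mod 4 = 1; sign now +1
(371529/67647) = (33294/67647)   [reduce mod 67647]
33294 = 2^1·16647; (2/67647) = +1 since 67647 mod 8 = 7, so (33294/67647) = (+1)^1·(16647/67647); sign now +1
reciprocity: (16647/67647) = -1·(67647/16647) since 16647 mod 4 = 3, 67647 mod 4 = 3; sign now -1
(67647/16647) = (1059/16647)   [reduce mod 16647]
reciprocity: (1059/16647) = -1·(16647/1059) since 1059 mod 4 = 3, 16647 mod 4 = 3; sign now +1
(16647/1059) = (762/1059)   [reduce mod 1059]
762 = 2^1·381; (2/1059) = -1 since 1059 mod 8 = 3, so (762/1059) = (-1)^1·(381/1059); sign now -1
reciprocity: (381/1059) = +1·(1059/381) since 381 mod 4 = 1, 1059 mod 4 = 3; sign now -1
(1059/381) = (297/381)   [reduce mod 381]
reciprocity: (297/381) = +1·(381/297) since 297 mod 4 = 1, 381 mod 4 = 1; sign now -1
(381/297) = (84/297)   [reduce mod 297]
84 = 2^2·21; (2/297) = +1 since 297 mod 8 = 1, so (84/297) = (+1)^2·(21/297); sign now -1
reciprocity: (21/297) = +1·(297/21) since 21 mod 4 = 1, 297 mod 4 = 1; sign now -1
(297/21) = (3/21)   [reduce mod 21]
reciprocity: (3/21) = +1·(21/3) since 3 mod 4 = 3, 21 mod 4 = 1; sign now -1
(21/3) = (0/3)   [reduce mod 3]
(0/3) = 0   [gcd(a, n) > 1]; final value = 0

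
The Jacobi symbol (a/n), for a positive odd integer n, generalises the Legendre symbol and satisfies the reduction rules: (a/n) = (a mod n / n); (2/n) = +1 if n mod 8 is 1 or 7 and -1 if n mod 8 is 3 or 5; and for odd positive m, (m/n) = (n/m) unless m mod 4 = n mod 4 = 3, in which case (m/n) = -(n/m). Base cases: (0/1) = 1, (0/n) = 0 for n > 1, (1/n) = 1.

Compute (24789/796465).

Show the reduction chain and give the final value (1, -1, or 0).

flip (24789/796465) -> (796465/24789): both odd, 24789 mod 4 = 1, 796465 mod 4 = 1, so the flip contributes +1; sign now +1
(796465/24789): 796465 mod 24789 = 3217, so (796465/24789) = (3217/24789)
flip (3217/24789) -> (24789/3217): both odd, 3217 mod 4 = 1, 24789 mod 4 = 1, so the flip contributes +1; sign now +1
(24789/3217): 24789 mod 3217 = 2270, so (24789/3217) = (2270/3217)
factor out 2^1: 2270 = 2^1·1135; with 3217 mod 8 = 1, (2/3217) = +1; sign now +1; continue with (1135/3217)
flip (1135/3217) -> (3217/1135): both odd, 1135 mod 4 = 3, 3217 mod 4 = 1, so the flip contributes +1; sign now +1
(3217/1135): 3217 mod 1135 = 947, so (3217/1135) = (947/1135)
flip (947/1135) -> (1135/947): both odd, 947 mod 4 = 3, 1135 mod 4 = 3, so the flip contributes -1; sign now -1
(1135/947): 1135 mod 947 = 188, so (1135/947) = (188/947)
factor out 2^2: 188 = 2^2·47; with 947 mod 8 = 3, (2/947) = -1; sign now -1; continue with (47/947)
flip (47/947) -> (947/47): both odd, 47 mod 4 = 3, 947 mod 4 = 3, so the flip contributes -1; sign now +1
(947/47): 947 mod 47 = 7, so (947/47) = (7/47)
flip (7/47) -> (47/7): both odd, 7 mod 4 = 3, 47 mod 4 = 3, so the flip contributes -1; sign now -1
(47/7): 47 mod 7 = 5, so (47/7) = (5/7)
flip (5/7) -> (7/5): both odd, 5 mod 4 = 1, 7 mod 4 = 3, so the flip contributes +1; sign now -1
(7/5): 7 mod 5 = 2, so (7/5) = (2/5)
factor out 2^1: 2 = 2^1·1; with 5 mod 8 = 5, (2/5) = -1; sign now +1; continue with (1/5)
reached (1/5) = 1, so the symbol is +1

1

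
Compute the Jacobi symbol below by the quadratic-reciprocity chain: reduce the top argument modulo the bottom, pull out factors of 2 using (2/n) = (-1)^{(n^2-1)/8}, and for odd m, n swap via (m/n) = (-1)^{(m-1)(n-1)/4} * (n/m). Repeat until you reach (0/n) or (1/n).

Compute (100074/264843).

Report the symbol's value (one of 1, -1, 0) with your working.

100074 = 2^1·50037; (2/264843) = -1 since 264843 mod 8 = 3, so (100074/264843) = (-1)^1·(50037/264843); sign now -1
reciprocity: (50037/264843) = +1·(264843/50037) since 50037 mod 4 = 1, 264843 mod 4 = 3; sign now -1
(264843/50037) = (14658/50037)   [reduce mod 50037]
14658 = 2^1·7329; (2/50037) = -1 since 50037 mod 8 = 5, so (14658/50037) = (-1)^1·(7329/50037); sign now +1
reciprocity: (7329/50037) = +1·(50037/7329) since 7329 mod 4 = 1, 50037 mod 4 = 1; sign now +1
(50037/7329) = (6063/7329)   [reduce mod 7329]
reciprocity: (6063/7329) = +1·(7329/6063) since 6063 mod 4 = 3, 7329 mod 4 = 1; sign now +1
(7329/6063) = (1266/6063)   [reduce mod 6063]
1266 = 2^1·633; (2/6063) = +1 since 6063 mod 8 = 7, so (1266/6063) = (+1)^1·(633/6063); sign now +1
reciprocity: (633/6063) = +1·(6063/633) since 633 mod 4 = 1, 6063 mod 4 = 3; sign now +1
(6063/633) = (366/633)   [reduce mod 633]
366 = 2^1·183; (2/633) = +1 since 633 mod 8 = 1, so (366/633) = (+1)^1·(183/633); sign now +1
reciprocity: (183/633) = +1·(633/183) since 183 mod 4 = 3, 633 mod 4 = 1; sign now +1
(633/183) = (84/183)   [reduce mod 183]
84 = 2^2·21; (2/183) = +1 since 183 mod 8 = 7, so (84/183) = (+1)^2·(21/183); sign now +1
reciprocity: (21/183) = +1·(183/21) since 21 mod 4 = 1, 183 mod 4 = 3; sign now +1
(183/21) = (15/21)   [reduce mod 21]
reciprocity: (15/21) = +1·(21/15) since 15 mod 4 = 3, 21 mod 4 = 1; sign now +1
(21/15) = (6/15)   [reduce mod 15]
6 = 2^1·3; (2/15) = +1 since 15 mod 8 = 7, so (6/15) = (+1)^1·(3/15); sign now +1
reciprocity: (3/15) = -1·(15/3) since 3 mod 4 = 3, 15 mod 4 = 3; sign now -1
(15/3) = (0/3)   [reduce mod 3]
(0/3) = 0   [gcd(a, n) > 1]; final value = 0

0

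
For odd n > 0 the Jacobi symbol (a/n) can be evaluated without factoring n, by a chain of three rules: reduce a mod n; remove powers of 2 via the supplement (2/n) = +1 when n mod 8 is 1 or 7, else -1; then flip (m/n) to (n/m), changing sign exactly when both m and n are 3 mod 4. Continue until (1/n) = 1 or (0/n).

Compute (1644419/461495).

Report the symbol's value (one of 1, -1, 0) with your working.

-1

(1644419/461495): 1644419 mod 461495 = 259934, so (1644419/461495) = (259934/461495)
factor out 2^1: 259934 = 2^1·129967; with 461495 mod 8 = 7, (2/461495) = +1; sign now +1; continue with (129967/461495)
flip (129967/461495) -> (461495/129967): both odd, 129967 mod 4 = 3, 461495 mod 4 = 3, so the flip contributes -1; sign now -1
(461495/129967): 461495 mod 129967 = 71594, so (461495/129967) = (71594/129967)
factor out 2^1: 71594 = 2^1·35797; with 129967 mod 8 = 7, (2/129967) = +1; sign now -1; continue with (35797/129967)
flip (35797/129967) -> (129967/35797): both odd, 35797 mod 4 = 1, 129967 mod 4 = 3, so the flip contributes +1; sign now -1
(129967/35797): 129967 mod 35797 = 22576, so (129967/35797) = (22576/35797)
factor out 2^4: 22576 = 2^4·1411; with 35797 mod 8 = 5, (2/35797) = -1; sign now -1; continue with (1411/35797)
flip (1411/35797) -> (35797/1411): both odd, 1411 mod 4 = 3, 35797 mod 4 = 1, so the flip contributes +1; sign now -1
(35797/1411): 35797 mod 1411 = 522, so (35797/1411) = (522/1411)
factor out 2^1: 522 = 2^1·261; with 1411 mod 8 = 3, (2/1411) = -1; sign now +1; continue with (261/1411)
flip (261/1411) -> (1411/261): both odd, 261 mod 4 = 1, 1411 mod 4 = 3, so the flip contributes +1; sign now +1
(1411/261): 1411 mod 261 = 106, so (1411/261) = (106/261)
factor out 2^1: 106 = 2^1·53; with 261 mod 8 = 5, (2/261) = -1; sign now -1; continue with (53/261)
flip (53/261) -> (261/53): both odd, 53 mod 4 = 1, 261 mod 4 = 1, so the flip contributes +1; sign now -1
(261/53): 261 mod 53 = 49, so (261/53) = (49/53)
flip (49/53) -> (53/49): both odd, 49 mod 4 = 1, 53 mod 4 = 1, so the flip contributes +1; sign now -1
(53/49): 53 mod 49 = 4, so (53/49) = (4/49)
factor out 2^2: 4 = 2^2·1; with 49 mod 8 = 1, (2/49) = +1; sign now -1; continue with (1/49)
reached (1/49) = 1, so the symbol is -1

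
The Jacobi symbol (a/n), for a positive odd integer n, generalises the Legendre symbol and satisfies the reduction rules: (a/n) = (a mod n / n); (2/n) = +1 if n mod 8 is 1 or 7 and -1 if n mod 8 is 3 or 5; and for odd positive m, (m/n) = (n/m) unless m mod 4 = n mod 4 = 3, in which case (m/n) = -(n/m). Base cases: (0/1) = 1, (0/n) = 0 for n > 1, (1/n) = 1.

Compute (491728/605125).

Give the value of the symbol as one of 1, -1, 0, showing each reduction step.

1

491728 = 2^4·30733; (2/605125) = -1 since 605125 mod 8 = 5, so (491728/605125) = (-1)^4·(30733/605125); sign now +1
reciprocity: (30733/605125) = +1·(605125/30733) since 30733 mod 4 = 1, 605125 mod 4 = 1; sign now +1
(605125/30733) = (21198/30733)   [reduce mod 30733]
21198 = 2^1·10599; (2/30733) = -1 since 30733 mod 8 = 5, so (21198/30733) = (-1)^1·(10599/30733); sign now -1
reciprocity: (10599/30733) = +1·(30733/10599) since 10599 mod 4 = 3, 30733 mod 4 = 1; sign now -1
(30733/10599) = (9535/10599)   [reduce mod 10599]
reciprocity: (9535/10599) = -1·(10599/9535) since 9535 mod 4 = 3, 10599 mod 4 = 3; sign now +1
(10599/9535) = (1064/9535)   [reduce mod 9535]
1064 = 2^3·133; (2/9535) = +1 since 9535 mod 8 = 7, so (1064/9535) = (+1)^3·(133/9535); sign now +1
reciprocity: (133/9535) = +1·(9535/133) since 133 mod 4 = 1, 9535 mod 4 = 3; sign now +1
(9535/133) = (92/133)   [reduce mod 133]
92 = 2^2·23; (2/133) = -1 since 133 mod 8 = 5, so (92/133) = (-1)^2·(23/133); sign now +1
reciprocity: (23/133) = +1·(133/23) since 23 mod 4 = 3, 133 mod 4 = 1; sign now +1
(133/23) = (18/23)   [reduce mod 23]
18 = 2^1·9; (2/23) = +1 since 23 mod 8 = 7, so (18/23) = (+1)^1·(9/23); sign now +1
reciprocity: (9/23) = +1·(23/9) since 9 mod 4 = 1, 23 mod 4 = 3; sign now +1
(23/9) = (5/9)   [reduce mod 9]
reciprocity: (5/9) = +1·(9/5) since 5 mod 4 = 1, 9 mod 4 = 1; sign now +1
(9/5) = (4/5)   [reduce mod 5]
4 = 2^2·1; (2/5) = -1 since 5 mod 8 = 5, so (4/5) = (-1)^2·(1/5); sign now +1
(1/5) = 1; final value = sign = +1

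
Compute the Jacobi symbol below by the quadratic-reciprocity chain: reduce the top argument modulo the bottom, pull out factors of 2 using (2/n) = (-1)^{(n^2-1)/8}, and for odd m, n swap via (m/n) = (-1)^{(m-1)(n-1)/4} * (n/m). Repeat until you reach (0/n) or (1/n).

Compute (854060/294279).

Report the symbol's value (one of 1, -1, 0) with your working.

(854060/294279): 854060 mod 294279 = 265502, so (854060/294279) = (265502/294279)
factor out 2^1: 265502 = 2^1·132751; with 294279 mod 8 = 7, (2/294279) = +1; sign now +1; continue with (132751/294279)
flip (132751/294279) -> (294279/132751): both odd, 132751 mod 4 = 3, 294279 mod 4 = 3, so the flip contributes -1; sign now -1
(294279/132751): 294279 mod 132751 = 28777, so (294279/132751) = (28777/132751)
flip (28777/132751) -> (132751/28777): both odd, 28777 mod 4 = 1, 132751 mod 4 = 3, so the flip contributes +1; sign now -1
(132751/28777): 132751 mod 28777 = 17643, so (132751/28777) = (17643/28777)
flip (17643/28777) -> (28777/17643): both odd, 17643 mod 4 = 3, 28777 mod 4 = 1, so the flip contributes +1; sign now -1
(28777/17643): 28777 mod 17643 = 11134, so (28777/17643) = (11134/17643)
factor out 2^1: 11134 = 2^1·5567; with 17643 mod 8 = 3, (2/17643) = -1; sign now +1; continue with (5567/17643)
flip (5567/17643) -> (17643/5567): both odd, 5567 mod 4 = 3, 17643 mod 4 = 3, so the flip contributes -1; sign now -1
(17643/5567): 17643 mod 5567 = 942, so (17643/5567) = (942/5567)
factor out 2^1: 942 = 2^1·471; with 5567 mod 8 = 7, (2/5567) = +1; sign now -1; continue with (471/5567)
flip (471/5567) -> (5567/471): both odd, 471 mod 4 = 3, 5567 mod 4 = 3, so the flip contributes -1; sign now +1
(5567/471): 5567 mod 471 = 386, so (5567/471) = (386/471)
factor out 2^1: 386 = 2^1·193; with 471 mod 8 = 7, (2/471) = +1; sign now +1; continue with (193/471)
flip (193/471) -> (471/193): both odd, 193 mod 4 = 1, 471 mod 4 = 3, so the flip contributes +1; sign now +1
(471/193): 471 mod 193 = 85, so (471/193) = (85/193)
flip (85/193) -> (193/85): both odd, 85 mod 4 = 1, 193 mod 4 = 1, so the flip contributes +1; sign now +1
(193/85): 193 mod 85 = 23, so (193/85) = (23/85)
flip (23/85) -> (85/23): both odd, 23 mod 4 = 3, 85 mod 4 = 1, so the flip contributes +1; sign now +1
(85/23): 85 mod 23 = 16, so (85/23) = (16/23)
factor out 2^4: 16 = 2^4·1; with 23 mod 8 = 7, (2/23) = +1; sign now +1; continue with (1/23)
reached (1/23) = 1, so the symbol is +1

1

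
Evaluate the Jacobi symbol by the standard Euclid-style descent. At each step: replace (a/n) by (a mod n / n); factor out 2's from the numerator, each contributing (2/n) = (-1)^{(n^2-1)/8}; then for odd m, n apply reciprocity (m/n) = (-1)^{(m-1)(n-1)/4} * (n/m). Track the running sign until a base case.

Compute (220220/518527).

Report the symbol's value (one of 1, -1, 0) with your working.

220220 = 2^2·55055; (2/518527) = +1 since 518527 mod 8 = 7, so (220220/518527) = (+1)^2·(55055/518527); sign now +1
reciprocity: (55055/518527) = -1·(518527/55055) since 55055 mod 4 = 3, 518527 mod 4 = 3; sign now -1
(518527/55055) = (23032/55055)   [reduce mod 55055]
23032 = 2^3·2879; (2/55055) = +1 since 55055 mod 8 = 7, so (23032/55055) = (+1)^3·(2879/55055); sign now -1
reciprocity: (2879/55055) = -1·(55055/2879) since 2879 mod 4 = 3, 55055 mod 4 = 3; sign now +1
(55055/2879) = (354/2879)   [reduce mod 2879]
354 = 2^1·177; (2/2879) = +1 since 2879 mod 8 = 7, so (354/2879) = (+1)^1·(177/2879); sign now +1
reciprocity: (177/2879) = +1·(2879/177) since 177 mod 4 = 1, 2879 mod 4 = 3; sign now +1
(2879/177) = (47/177)   [reduce mod 177]
reciprocity: (47/177) = +1·(177/47) since 47 mod 4 = 3, 177 mod 4 = 1; sign now +1
(177/47) = (36/47)   [reduce mod 47]
36 = 2^2·9; (2/47) = +1 since 47 mod 8 = 7, so (36/47) = (+1)^2·(9/47); sign now +1
reciprocity: (9/47) = +1·(47/9) since 9 mod 4 = 1, 47 mod 4 = 3; sign now +1
(47/9) = (2/9)   [reduce mod 9]
2 = 2^1·1; (2/9) = +1 since 9 mod 8 = 1, so (2/9) = (+1)^1·(1/9); sign now +1
(1/9) = 1; final value = sign = +1

1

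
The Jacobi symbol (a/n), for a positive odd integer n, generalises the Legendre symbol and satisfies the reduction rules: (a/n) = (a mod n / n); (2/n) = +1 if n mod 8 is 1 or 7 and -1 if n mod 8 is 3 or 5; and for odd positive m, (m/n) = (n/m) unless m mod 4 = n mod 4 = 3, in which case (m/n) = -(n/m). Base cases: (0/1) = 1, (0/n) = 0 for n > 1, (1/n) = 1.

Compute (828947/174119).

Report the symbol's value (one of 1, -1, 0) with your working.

(828947/174119) = (132471/174119)   [reduce mod 174119]
reciprocity: (132471/174119) = -1·(174119/132471) since 132471 mod 4 = 3, 174119 mod 4 = 3; sign now -1
(174119/132471) = (41648/132471)   [reduce mod 132471]
41648 = 2^4·2603; (2/132471) = +1 since 132471 mod 8 = 7, so (41648/132471) = (+1)^4·(2603/132471); sign now -1
reciprocity: (2603/132471) = -1·(132471/2603) since 2603 mod 4 = 3, 132471 mod 4 = 3; sign now +1
(132471/2603) = (2321/2603)   [reduce mod 2603]
reciprocity: (2321/2603) = +1·(2603/2321) since 2321 mod 4 = 1, 2603 mod 4 = 3; sign now +1
(2603/2321) = (282/2321)   [reduce mod 2321]
282 = 2^1·141; (2/2321) = +1 since 2321 mod 8 = 1, so (282/2321) = (+1)^1·(141/2321); sign now +1
reciprocity: (141/2321) = +1·(2321/141) since 141 mod 4 = 1, 2321 mod 4 = 1; sign now +1
(2321/141) = (65/141)   [reduce mod 141]
reciprocity: (65/141) = +1·(141/65) since 65 mod 4 = 1, 141 mod 4 = 1; sign now +1
(141/65) = (11/65)   [reduce mod 65]
reciprocity: (11/65) = +1·(65/11) since 11 mod 4 = 3, 65 mod 4 = 1; sign now +1
(65/11) = (10/11)   [reduce mod 11]
10 = 2^1·5; (2/11) = -1 since 11 mod 8 = 3, so (10/11) = (-1)^1·(5/11); sign now -1
reciprocity: (5/11) = +1·(11/5) since 5 mod 4 = 1, 11 mod 4 = 3; sign now -1
(11/5) = (1/5)   [reduce mod 5]
(1/5) = 1; final value = sign = -1

-1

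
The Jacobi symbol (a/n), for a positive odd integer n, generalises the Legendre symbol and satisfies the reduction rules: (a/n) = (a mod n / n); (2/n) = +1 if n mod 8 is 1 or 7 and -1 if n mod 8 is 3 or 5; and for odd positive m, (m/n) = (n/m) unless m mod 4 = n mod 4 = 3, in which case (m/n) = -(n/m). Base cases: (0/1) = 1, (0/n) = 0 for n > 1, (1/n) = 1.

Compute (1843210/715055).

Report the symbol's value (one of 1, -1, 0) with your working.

0

(1843210/715055): 1843210 mod 715055 = 413100, so (1843210/715055) = (413100/715055)
factor out 2^2: 413100 = 2^2·103275; with 715055 mod 8 = 7, (2/715055) = +1; sign now +1; continue with (103275/715055)
flip (103275/715055) -> (715055/103275): both odd, 103275 mod 4 = 3, 715055 mod 4 = 3, so the flip contributes -1; sign now -1
(715055/103275): 715055 mod 103275 = 95405, so (715055/103275) = (95405/103275)
flip (95405/103275) -> (103275/95405): both odd, 95405 mod 4 = 1, 103275 mod 4 = 3, so the flip contributes +1; sign now -1
(103275/95405): 103275 mod 95405 = 7870, so (103275/95405) = (7870/95405)
factor out 2^1: 7870 = 2^1·3935; with 95405 mod 8 = 5, (2/95405) = -1; sign now +1; continue with (3935/95405)
flip (3935/95405) -> (95405/3935): both odd, 3935 mod 4 = 3, 95405 mod 4 = 1, so the flip contributes +1; sign now +1
(95405/3935): 95405 mod 3935 = 965, so (95405/3935) = (965/3935)
flip (965/3935) -> (3935/965): both odd, 965 mod 4 = 1, 3935 mod 4 = 3, so the flip contributes +1; sign now +1
(3935/965): 3935 mod 965 = 75, so (3935/965) = (75/965)
flip (75/965) -> (965/75): both odd, 75 mod 4 = 3, 965 mod 4 = 1, so the flip contributes +1; sign now +1
(965/75): 965 mod 75 = 65, so (965/75) = (65/75)
flip (65/75) -> (75/65): both odd, 65 mod 4 = 1, 75 mod 4 = 3, so the flip contributes +1; sign now +1
(75/65): 75 mod 65 = 10, so (75/65) = (10/65)
factor out 2^1: 10 = 2^1·5; with 65 mod 8 = 1, (2/65) = +1; sign now +1; continue with (5/65)
flip (5/65) -> (65/5): both odd, 5 mod 4 = 1, 65 mod 4 = 1, so the flip contributes +1; sign now +1
(65/5): 65 mod 5 = 0, so (65/5) = (0/5)
reached (0/5); gcd(a, n) > 1, so (0/5) = 0 and the symbol is 0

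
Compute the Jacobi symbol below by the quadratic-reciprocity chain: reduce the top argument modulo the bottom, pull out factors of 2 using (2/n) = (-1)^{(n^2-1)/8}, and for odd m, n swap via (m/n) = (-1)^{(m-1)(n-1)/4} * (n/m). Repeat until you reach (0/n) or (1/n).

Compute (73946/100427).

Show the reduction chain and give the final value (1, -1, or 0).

1

73946 = 2^1·36973; (2/100427) = -1 since 100427 mod 8 = 3, so (73946/100427) = (-1)^1·(36973/100427); sign now -1
reciprocity: (36973/100427) = +1·(100427/36973) since 36973 mod 4 = 1, 100427 mod 4 = 3; sign now -1
(100427/36973) = (26481/36973)   [reduce mod 36973]
reciprocity: (26481/36973) = +1·(36973/26481) since 26481 mod 4 = 1, 36973 mod 4 = 1; sign now -1
(36973/26481) = (10492/26481)   [reduce mod 26481]
10492 = 2^2·2623; (2/26481) = +1 since 26481 mod 8 = 1, so (10492/26481) = (+1)^2·(2623/26481); sign now -1
reciprocity: (2623/26481) = +1·(26481/2623) since 2623 mod 4 = 3, 26481 mod 4 = 1; sign now -1
(26481/2623) = (251/2623)   [reduce mod 2623]
reciprocity: (251/2623) = -1·(2623/251) since 251 mod 4 = 3, 2623 mod 4 = 3; sign now +1
(2623/251) = (113/251)   [reduce mod 251]
reciprocity: (113/251) = +1·(251/113) since 113 mod 4 = 1, 251 mod 4 = 3; sign now +1
(251/113) = (25/113)   [reduce mod 113]
reciprocity: (25/113) = +1·(113/25) since 25 mod 4 = 1, 113 mod 4 = 1; sign now +1
(113/25) = (13/25)   [reduce mod 25]
reciprocity: (13/25) = +1·(25/13) since 13 mod 4 = 1, 25 mod 4 = 1; sign now +1
(25/13) = (12/13)   [reduce mod 13]
12 = 2^2·3; (2/13) = -1 since 13 mod 8 = 5, so (12/13) = (-1)^2·(3/13); sign now +1
reciprocity: (3/13) = +1·(13/3) since 3 mod 4 = 3, 13 mod 4 = 1; sign now +1
(13/3) = (1/3)   [reduce mod 3]
(1/3) = 1; final value = sign = +1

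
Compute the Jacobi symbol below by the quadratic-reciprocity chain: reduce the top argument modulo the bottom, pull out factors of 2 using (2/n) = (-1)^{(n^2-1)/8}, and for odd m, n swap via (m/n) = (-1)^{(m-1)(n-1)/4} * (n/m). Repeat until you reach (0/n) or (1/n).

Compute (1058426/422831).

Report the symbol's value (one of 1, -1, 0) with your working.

(1058426/422831): 1058426 mod 422831 = 212764, so (1058426/422831) = (212764/422831)
factor out 2^2: 212764 = 2^2·53191; with 422831 mod 8 = 7, (2/422831) = +1; sign now +1; continue with (53191/422831)
flip (53191/422831) -> (422831/53191): both odd, 53191 mod 4 = 3, 422831 mod 4 = 3, so the flip contributes -1; sign now -1
(422831/53191): 422831 mod 53191 = 50494, so (422831/53191) = (50494/53191)
factor out 2^1: 50494 = 2^1·25247; with 53191 mod 8 = 7, (2/53191) = +1; sign now -1; continue with (25247/53191)
flip (25247/53191) -> (53191/25247): both odd, 25247 mod 4 = 3, 53191 mod 4 = 3, so the flip contributes -1; sign now +1
(53191/25247): 53191 mod 25247 = 2697, so (53191/25247) = (2697/25247)
flip (2697/25247) -> (25247/2697): both odd, 2697 mod 4 = 1, 25247 mod 4 = 3, so the flip contributes +1; sign now +1
(25247/2697): 25247 mod 2697 = 974, so (25247/2697) = (974/2697)
factor out 2^1: 974 = 2^1·487; with 2697 mod 8 = 1, (2/2697) = +1; sign now +1; continue with (487/2697)
flip (487/2697) -> (2697/487): both odd, 487 mod 4 = 3, 2697 mod 4 = 1, so the flip contributes +1; sign now +1
(2697/487): 2697 mod 487 = 262, so (2697/487) = (262/487)
factor out 2^1: 262 = 2^1·131; with 487 mod 8 = 7, (2/487) = +1; sign now +1; continue with (131/487)
flip (131/487) -> (487/131): both odd, 131 mod 4 = 3, 487 mod 4 = 3, so the flip contributes -1; sign now -1
(487/131): 487 mod 131 = 94, so (487/131) = (94/131)
factor out 2^1: 94 = 2^1·47; with 131 mod 8 = 3, (2/131) = -1; sign now +1; continue with (47/131)
flip (47/131) -> (131/47): both odd, 47 mod 4 = 3, 131 mod 4 = 3, so the flip contributes -1; sign now -1
(131/47): 131 mod 47 = 37, so (131/47) = (37/47)
flip (37/47) -> (47/37): both odd, 37 mod 4 = 1, 47 mod 4 = 3, so the flip contributes +1; sign now -1
(47/37): 47 mod 37 = 10, so (47/37) = (10/37)
factor out 2^1: 10 = 2^1·5; with 37 mod 8 = 5, (2/37) = -1; sign now +1; continue with (5/37)
flip (5/37) -> (37/5): both odd, 5 mod 4 = 1, 37 mod 4 = 1, so the flip contributes +1; sign now +1
(37/5): 37 mod 5 = 2, so (37/5) = (2/5)
factor out 2^1: 2 = 2^1·1; with 5 mod 8 = 5, (2/5) = -1; sign now -1; continue with (1/5)
reached (1/5) = 1, so the symbol is -1

-1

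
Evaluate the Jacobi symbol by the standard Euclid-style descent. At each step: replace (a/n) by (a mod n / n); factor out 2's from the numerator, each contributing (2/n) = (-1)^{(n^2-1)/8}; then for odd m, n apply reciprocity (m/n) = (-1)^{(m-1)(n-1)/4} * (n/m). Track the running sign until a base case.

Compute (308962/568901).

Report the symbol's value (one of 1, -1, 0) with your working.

1

308962 = 2^1·154481; (2/568901) = -1 since 568901 mod 8 = 5, so (308962/568901) = (-1)^1·(154481/568901); sign now -1
reciprocity: (154481/568901) = +1·(568901/154481) since 154481 mod 4 = 1, 568901 mod 4 = 1; sign now -1
(568901/154481) = (105458/154481)   [reduce mod 154481]
105458 = 2^1·52729; (2/154481) = +1 since 154481 mod 8 = 1, so (105458/154481) = (+1)^1·(52729/154481); sign now -1
reciprocity: (52729/154481) = +1·(154481/52729) since 52729 mod 4 = 1, 154481 mod 4 = 1; sign now -1
(154481/52729) = (49023/52729)   [reduce mod 52729]
reciprocity: (49023/52729) = +1·(52729/49023) since 49023 mod 4 = 3, 52729 mod 4 = 1; sign now -1
(52729/49023) = (3706/49023)   [reduce mod 49023]
3706 = 2^1·1853; (2/49023) = +1 since 49023 mod 8 = 7, so (3706/49023) = (+1)^1·(1853/49023); sign now -1
reciprocity: (1853/49023) = +1·(49023/1853) since 1853 mod 4 = 1, 49023 mod 4 = 3; sign now -1
(49023/1853) = (845/1853)   [reduce mod 1853]
reciprocity: (845/1853) = +1·(1853/845) since 845 mod 4 = 1, 1853 mod 4 = 1; sign now -1
(1853/845) = (163/845)   [reduce mod 845]
reciprocity: (163/845) = +1·(845/163) since 163 mod 4 = 3, 845 mod 4 = 1; sign now -1
(845/163) = (30/163)   [reduce mod 163]
30 = 2^1·15; (2/163) = -1 since 163 mod 8 = 3, so (30/163) = (-1)^1·(15/163); sign now +1
reciprocity: (15/163) = -1·(163/15) since 15 mod 4 = 3, 163 mod 4 = 3; sign now -1
(163/15) = (13/15)   [reduce mod 15]
reciprocity: (13/15) = +1·(15/13) since 13 mod 4 = 1, 15 mod 4 = 3; sign now -1
(15/13) = (2/13)   [reduce mod 13]
2 = 2^1·1; (2/13) = -1 since 13 mod 8 = 5, so (2/13) = (-1)^1·(1/13); sign now +1
(1/13) = 1; final value = sign = +1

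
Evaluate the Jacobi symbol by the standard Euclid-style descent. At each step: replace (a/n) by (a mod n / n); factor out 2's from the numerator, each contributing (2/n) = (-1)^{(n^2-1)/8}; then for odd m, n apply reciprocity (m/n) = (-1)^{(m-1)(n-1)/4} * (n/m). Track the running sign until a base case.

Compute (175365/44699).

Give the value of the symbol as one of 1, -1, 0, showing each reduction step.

1

(175365/44699): 175365 mod 44699 = 41268, so (175365/44699) = (41268/44699)
factor out 2^2: 41268 = 2^2·10317; with 44699 mod 8 = 3, (2/44699) = -1; sign now +1; continue with (10317/44699)
flip (10317/44699) -> (44699/10317): both odd, 10317 mod 4 = 1, 44699 mod 4 = 3, so the flip contributes +1; sign now +1
(44699/10317): 44699 mod 10317 = 3431, so (44699/10317) = (3431/10317)
flip (3431/10317) -> (10317/3431): both odd, 3431 mod 4 = 3, 10317 mod 4 = 1, so the flip contributes +1; sign now +1
(10317/3431): 10317 mod 3431 = 24, so (10317/3431) = (24/3431)
factor out 2^3: 24 = 2^3·3; with 3431 mod 8 = 7, (2/3431) = +1; sign now +1; continue with (3/3431)
flip (3/3431) -> (3431/3): both odd, 3 mod 4 = 3, 3431 mod 4 = 3, so the flip contributes -1; sign now -1
(3431/3): 3431 mod 3 = 2, so (3431/3) = (2/3)
factor out 2^1: 2 = 2^1·1; with 3 mod 8 = 3, (2/3) = -1; sign now +1; continue with (1/3)
reached (1/3) = 1, so the symbol is +1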